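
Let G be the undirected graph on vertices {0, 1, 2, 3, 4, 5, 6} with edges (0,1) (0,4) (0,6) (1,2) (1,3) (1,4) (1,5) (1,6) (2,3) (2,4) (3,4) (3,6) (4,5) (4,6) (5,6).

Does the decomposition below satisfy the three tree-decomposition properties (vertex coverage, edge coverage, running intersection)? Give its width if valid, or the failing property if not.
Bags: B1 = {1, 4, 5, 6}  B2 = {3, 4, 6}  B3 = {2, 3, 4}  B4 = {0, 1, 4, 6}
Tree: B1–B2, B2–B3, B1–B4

A tree decomposition must satisfy three properties: every vertex lies in some bag; for every edge, both endpoints lie together in some bag; and for every vertex, the bags containing it form a connected subtree. Here edge (1,3) lies in no bag, so the decomposition is invalid.

No — edge (1,3) lies in no bag.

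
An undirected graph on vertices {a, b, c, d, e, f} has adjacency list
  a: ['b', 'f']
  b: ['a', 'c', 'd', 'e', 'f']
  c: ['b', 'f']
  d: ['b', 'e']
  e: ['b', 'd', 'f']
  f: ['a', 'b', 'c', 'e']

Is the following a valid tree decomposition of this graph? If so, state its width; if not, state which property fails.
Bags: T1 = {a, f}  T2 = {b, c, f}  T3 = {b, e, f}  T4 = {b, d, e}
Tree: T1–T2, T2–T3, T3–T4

A tree decomposition must satisfy three properties: every vertex lies in some bag; for every edge, both endpoints lie together in some bag; and for every vertex, the bags containing it form a connected subtree. Here edge (b,a) lies in no bag, so the decomposition is invalid.

No — edge (b,a) lies in no bag.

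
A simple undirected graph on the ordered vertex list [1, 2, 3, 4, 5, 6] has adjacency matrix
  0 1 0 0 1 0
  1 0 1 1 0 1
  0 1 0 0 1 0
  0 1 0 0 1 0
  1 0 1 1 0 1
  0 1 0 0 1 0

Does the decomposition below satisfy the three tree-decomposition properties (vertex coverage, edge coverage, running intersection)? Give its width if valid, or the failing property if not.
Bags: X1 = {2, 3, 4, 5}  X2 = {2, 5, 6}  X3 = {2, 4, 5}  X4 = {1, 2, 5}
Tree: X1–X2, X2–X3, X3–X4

A tree decomposition must satisfy three properties: every vertex lies in some bag; for every edge, both endpoints lie together in some bag; and for every vertex, the bags containing it form a connected subtree. Here bags containing vertex 4 are not connected in the tree, so the decomposition is invalid.

No — bags containing vertex 4 are not connected in the tree.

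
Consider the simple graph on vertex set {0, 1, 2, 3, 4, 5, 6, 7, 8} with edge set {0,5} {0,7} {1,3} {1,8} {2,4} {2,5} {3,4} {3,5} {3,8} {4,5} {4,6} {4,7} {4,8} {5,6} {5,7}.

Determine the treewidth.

A width-2 tree decomposition is:
Bags: B1 = {3, 4, 8}  B2 = {3, 4, 5}  B3 = {4, 5, 7}  B4 = {4, 5, 6}  B5 = {0, 5, 7}  B6 = {2, 4, 5}  B7 = {1, 3, 8}
Tree: B1–B2, B2–B3, B2–B4, B3–B5, B2–B6, B1–B7
Every bag has size at most 3, so the width is 3 − 1 = 2 and tw(G) ≤ 2. On the other hand G contains the 3-clique {0, 5, 7}. A clique must lie in a single bag of any decomposition, so no decomposition can have width below 2. Therefore the treewidth is 2.

2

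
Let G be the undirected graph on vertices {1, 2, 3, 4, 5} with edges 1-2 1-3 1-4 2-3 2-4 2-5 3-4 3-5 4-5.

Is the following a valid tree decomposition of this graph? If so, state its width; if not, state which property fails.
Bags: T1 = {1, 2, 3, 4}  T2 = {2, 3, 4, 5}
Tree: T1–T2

Vertex coverage: the bags together contain {1, 2, 3, 4, 5}, the full vertex set. Edge coverage: each edge of G has both endpoints in at least one bag. Running intersection: for every vertex, the bags containing it form a connected subtree. All three properties hold, so this is a valid tree decomposition of width max|bag| − 1 = 3, and hence tw(G) ≤ 3.

Yes; width 3.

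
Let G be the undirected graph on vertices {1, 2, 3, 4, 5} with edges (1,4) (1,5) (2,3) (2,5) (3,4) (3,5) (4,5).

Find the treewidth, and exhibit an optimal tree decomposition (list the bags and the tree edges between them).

The largest bag has 3 vertices, giving width 2; this decomposition certifies tw(G) ≤ 2. Conversely, {1, 4, 5} is a clique of size 3, and the vertices of any clique must share a bag in every tree decomposition; so some bag has ≥ 3 vertices and tw(G) ≥ 2. The upper and lower bounds meet at 2, so that is the treewidth.

Treewidth 2.
Bags: B1 = {1, 4, 5}  B2 = {3, 4, 5}  B3 = {2, 3, 5}
Tree: B1–B2, B2–B3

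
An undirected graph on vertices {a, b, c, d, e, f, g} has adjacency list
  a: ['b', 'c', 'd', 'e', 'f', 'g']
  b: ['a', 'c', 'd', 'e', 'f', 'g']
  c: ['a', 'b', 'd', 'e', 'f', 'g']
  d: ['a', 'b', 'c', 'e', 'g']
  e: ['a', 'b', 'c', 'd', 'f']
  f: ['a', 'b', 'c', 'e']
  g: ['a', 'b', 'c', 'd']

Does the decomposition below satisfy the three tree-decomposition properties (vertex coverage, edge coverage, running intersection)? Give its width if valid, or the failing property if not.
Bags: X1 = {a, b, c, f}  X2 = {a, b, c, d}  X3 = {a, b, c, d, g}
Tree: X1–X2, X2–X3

A tree decomposition must satisfy three properties: every vertex lies in some bag; for every edge, both endpoints lie together in some bag; and for every vertex, the bags containing it form a connected subtree. Here vertex e appears in no bag, so the decomposition is invalid.

No — vertex e appears in no bag.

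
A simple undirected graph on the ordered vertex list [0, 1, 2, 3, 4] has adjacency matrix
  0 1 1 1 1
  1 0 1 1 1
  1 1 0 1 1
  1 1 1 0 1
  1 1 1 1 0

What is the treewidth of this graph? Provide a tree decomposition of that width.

Treewidth 4.
Bags: B1 = {0, 1, 2, 3, 4}
Tree: (single bag)

With just one bag of size 5, the width is 5 − 1 = 4, so tw(G) ≤ 4. For the lower bound, the 5 vertices {0, 1, 2, 3, 4} are pairwise adjacent, and any tree decomposition puts a clique entirely inside one bag — forcing width ≥ 4. Hence tw(G) = 4 exactly.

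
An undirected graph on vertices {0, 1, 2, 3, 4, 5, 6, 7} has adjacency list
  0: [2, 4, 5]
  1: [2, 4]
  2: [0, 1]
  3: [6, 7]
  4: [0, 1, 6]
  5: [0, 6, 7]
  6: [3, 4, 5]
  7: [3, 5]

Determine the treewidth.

2

A width-2 tree decomposition is:
Bags: B1 = {0, 1, 2}  B2 = {0, 1, 4}  B3 = {0, 4, 5}  B4 = {4, 5, 6}  B5 = {5, 6, 7}  B6 = {3, 6, 7}
Tree: B1–B2, B2–B3, B3–B4, B4–B5, B5–B6
The largest bag has 3 vertices, giving width 2; this decomposition certifies tw(G) ≤ 2. Since 2–1–4–0–2 is a cycle in G, G is not acyclic. Forests are exactly the graphs of treewidth ≤ 1, so tw(G) ≥ 2. The upper and lower bounds meet at 2, so that is the treewidth.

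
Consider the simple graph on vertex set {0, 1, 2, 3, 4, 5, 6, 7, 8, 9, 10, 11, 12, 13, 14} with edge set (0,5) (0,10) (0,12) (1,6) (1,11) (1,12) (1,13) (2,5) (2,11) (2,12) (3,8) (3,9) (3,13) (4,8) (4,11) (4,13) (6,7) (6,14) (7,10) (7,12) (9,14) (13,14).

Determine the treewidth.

A width-3 tree decomposition is:
Bags: B1 = {3, 4, 8, 9}  B2 = {3, 4, 9, 13}  B3 = {4, 9, 13, 14}  B4 = {4, 11, 13, 14}  B5 = {1, 11, 13, 14}  B6 = {1, 6, 11, 14}  B7 = {1, 2, 6, 11}  B8 = {1, 2, 6, 12}  B9 = {2, 6, 7, 12}  B10 = {2, 5, 7, 12}  B11 = {0, 5, 7, 12}  B12 = {0, 5, 7, 10}
Tree: B1–B2, B2–B3, B3–B4, B4–B5, B5–B6, B6–B7, B7–B8, B8–B9, B9–B10, B10–B11, B11–B12
The largest bag has 4 vertices, giving width 3; this decomposition certifies tw(G) ≤ 3. For the lower bound: the 4 vertex sets {3,8,9}, {4}, {13}, {1,6,11,14} are disjoint, each induces a connected subgraph, and every pair is joined by at least one edge of G. Contracting each set to a single vertex therefore yields K_{4} as a minor, and since treewidth is minor-monotone, tw(G) ≥ tw(K_{4}) = 3. Hence tw(G) = 3 exactly.

3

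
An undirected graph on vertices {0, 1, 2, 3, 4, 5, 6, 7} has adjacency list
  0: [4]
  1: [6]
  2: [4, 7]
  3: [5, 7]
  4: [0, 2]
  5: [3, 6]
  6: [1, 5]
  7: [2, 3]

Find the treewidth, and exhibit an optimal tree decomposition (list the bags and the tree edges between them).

Treewidth 1.
Bags: B1 = {0, 4}  B2 = {2, 4}  B3 = {2, 7}  B4 = {3, 7}  B5 = {3, 5}  B6 = {5, 6}  B7 = {1, 6}
Tree: B1–B2, B2–B3, B3–B4, B4–B5, B5–B6, B6–B7

Every bag has size at most 2, so the width is 2 − 1 = 1 and tw(G) ≤ 1. Since G has at least one edge (e.g. 0–4), it is not an edgeless graph, so tw(G) ≥ 1. Combining the bounds, tw(G) = 1.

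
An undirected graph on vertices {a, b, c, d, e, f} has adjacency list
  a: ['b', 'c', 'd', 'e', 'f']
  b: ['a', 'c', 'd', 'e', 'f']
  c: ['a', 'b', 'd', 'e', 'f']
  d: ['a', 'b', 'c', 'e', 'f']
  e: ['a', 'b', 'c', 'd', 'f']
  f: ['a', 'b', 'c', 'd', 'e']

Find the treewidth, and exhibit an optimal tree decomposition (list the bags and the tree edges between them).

Treewidth 5.
Bags: B1 = {a, b, c, d, e, f}
Tree: (single bag)

With just one bag of size 6, the width is 6 − 1 = 5, so tw(G) ≤ 5. For the lower bound, the 6 vertices {a, b, c, d, e, f} are pairwise adjacent, and any tree decomposition puts a clique entirely inside one bag — forcing width ≥ 5. Combining the bounds, tw(G) = 5.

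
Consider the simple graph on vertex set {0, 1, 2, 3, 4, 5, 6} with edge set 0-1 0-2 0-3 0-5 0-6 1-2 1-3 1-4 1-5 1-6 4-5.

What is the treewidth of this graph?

2

A width-2 tree decomposition is:
Bags: B1 = {0, 1, 3}  B2 = {0, 1, 2}  B3 = {0, 1, 5}  B4 = {1, 4, 5}  B5 = {0, 1, 6}
Tree: B1–B2, B2–B3, B3–B4, B3–B5
Each bag holds 3 vertices, so the decomposition has width 2, which upper-bounds the treewidth. On the other hand G contains the 3-clique {0, 1, 2}. A clique must lie in a single bag of any decomposition, so no decomposition can have width below 2. Therefore the treewidth is 2.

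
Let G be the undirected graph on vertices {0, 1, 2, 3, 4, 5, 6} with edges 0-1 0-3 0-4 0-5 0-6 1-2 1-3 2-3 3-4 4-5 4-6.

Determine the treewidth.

A width-2 tree decomposition is:
Bags: B1 = {0, 3, 4}  B2 = {0, 1, 3}  B3 = {0, 4, 5}  B4 = {1, 2, 3}  B5 = {0, 4, 6}
Tree: B1–B2, B1–B3, B2–B4, B3–B5
Every bag has size at most 3, so the width is 3 − 1 = 2 and tw(G) ≤ 2. For the lower bound, the 3 vertices {0, 1, 3} are pairwise adjacent, and any tree decomposition puts a clique entirely inside one bag — forcing width ≥ 2. The upper and lower bounds meet at 2, so that is the treewidth.

2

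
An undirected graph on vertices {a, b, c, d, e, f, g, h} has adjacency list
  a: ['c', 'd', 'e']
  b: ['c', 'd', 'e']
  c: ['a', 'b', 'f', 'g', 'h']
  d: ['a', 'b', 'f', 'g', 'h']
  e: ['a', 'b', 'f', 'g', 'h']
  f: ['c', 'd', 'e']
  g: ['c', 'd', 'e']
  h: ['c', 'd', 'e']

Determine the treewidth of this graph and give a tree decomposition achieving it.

Every bag has size at most 4, so the width is 4 − 1 = 3 and tw(G) ≤ 3. For the lower bound: the 4 vertex sets {b,c}, {a,e}, {d}, {h} are disjoint, each induces a connected subgraph, and every pair is joined by at least one edge of G. Contracting each set to a single vertex therefore yields K_{4} as a minor, and since treewidth is minor-monotone, tw(G) ≥ tw(K_{4}) = 3. Therefore the treewidth is 3.

Treewidth 3.
Bags: B1 = {b, c, d, e}  B2 = {a, c, d, e}  B3 = {c, d, e, h}  B4 = {c, d, e, g}  B5 = {c, d, e, f}
Tree: B1–B2, B2–B3, B3–B4, B4–B5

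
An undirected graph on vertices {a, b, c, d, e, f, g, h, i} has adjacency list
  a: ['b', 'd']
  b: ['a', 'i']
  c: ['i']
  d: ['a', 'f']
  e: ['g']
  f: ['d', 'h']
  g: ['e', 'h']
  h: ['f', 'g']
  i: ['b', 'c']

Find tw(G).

1

A width-1 tree decomposition is:
Bags: B1 = {e, g}  B2 = {g, h}  B3 = {f, h}  B4 = {d, f}  B5 = {a, d}  B6 = {a, b}  B7 = {b, i}  B8 = {c, i}
Tree: B1–B2, B2–B3, B3–B4, B4–B5, B5–B6, B6–B7, B7–B8
Each bag holds 2 vertices, so the decomposition has width 1, which upper-bounds the treewidth. Since G has at least one edge (e.g. e–g), it is not an edgeless graph, so tw(G) ≥ 1. The upper and lower bounds meet at 1, so that is the treewidth.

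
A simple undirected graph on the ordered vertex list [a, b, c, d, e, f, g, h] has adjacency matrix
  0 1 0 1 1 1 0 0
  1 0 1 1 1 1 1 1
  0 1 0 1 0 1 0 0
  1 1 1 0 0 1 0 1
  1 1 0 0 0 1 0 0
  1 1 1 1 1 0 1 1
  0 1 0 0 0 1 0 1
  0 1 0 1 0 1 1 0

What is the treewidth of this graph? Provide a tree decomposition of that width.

Treewidth 3.
One optimal decomposition is:
Bags: B1 = {a, b, d, f}  B2 = {b, d, f, h}  B3 = {b, f, g, h}  B4 = {b, c, d, f}  B5 = {a, b, e, f}
Tree: B1–B2, B2–B3, B1–B4, B1–B5

The largest bag has 4 vertices, giving width 3; this decomposition certifies tw(G) ≤ 3. On the other hand G contains the 4-clique {b, d, f, h}. A clique must lie in a single bag of any decomposition, so no decomposition can have width below 3. Hence tw(G) = 3 exactly.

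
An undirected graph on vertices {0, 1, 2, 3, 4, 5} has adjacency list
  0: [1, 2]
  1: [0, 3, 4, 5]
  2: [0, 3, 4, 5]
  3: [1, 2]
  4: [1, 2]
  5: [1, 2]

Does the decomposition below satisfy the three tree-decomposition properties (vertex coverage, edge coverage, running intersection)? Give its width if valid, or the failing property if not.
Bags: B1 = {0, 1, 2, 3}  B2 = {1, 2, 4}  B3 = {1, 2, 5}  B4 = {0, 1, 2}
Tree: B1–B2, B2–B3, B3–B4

A tree decomposition must satisfy three properties: every vertex lies in some bag; for every edge, both endpoints lie together in some bag; and for every vertex, the bags containing it form a connected subtree. Here bags containing vertex 0 are not connected in the tree, so the decomposition is invalid.

No — bags containing vertex 0 are not connected in the tree.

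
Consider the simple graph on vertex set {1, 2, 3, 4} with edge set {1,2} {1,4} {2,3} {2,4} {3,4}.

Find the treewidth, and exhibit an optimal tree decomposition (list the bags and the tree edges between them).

Each bag holds 3 vertices, so the decomposition has width 2, which upper-bounds the treewidth. For the lower bound, the 3 vertices {1, 2, 4} are pairwise adjacent, and any tree decomposition puts a clique entirely inside one bag — forcing width ≥ 2. The upper and lower bounds meet at 2, so that is the treewidth.

Treewidth 2.
Bags: B1 = {1, 2, 4}  B2 = {2, 3, 4}
Tree: B1–B2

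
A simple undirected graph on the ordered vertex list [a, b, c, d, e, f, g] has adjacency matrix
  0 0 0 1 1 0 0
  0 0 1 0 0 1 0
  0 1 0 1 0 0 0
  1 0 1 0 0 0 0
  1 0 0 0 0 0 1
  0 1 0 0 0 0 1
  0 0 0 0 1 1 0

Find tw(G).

2

A width-2 tree decomposition is:
Bags: B1 = {a, c, d}  B2 = {a, b, c}  B3 = {a, b, f}  B4 = {a, f, g}  B5 = {a, e, g}
Tree: B1–B2, B2–B3, B3–B4, B4–B5
Every bag has size at most 3, so the width is 3 − 1 = 2 and tw(G) ≤ 2. Since a–d–c–b–f–g–e–a is a cycle in G, G is not acyclic. Forests are exactly the graphs of treewidth ≤ 1, so tw(G) ≥ 2. Hence tw(G) = 2 exactly.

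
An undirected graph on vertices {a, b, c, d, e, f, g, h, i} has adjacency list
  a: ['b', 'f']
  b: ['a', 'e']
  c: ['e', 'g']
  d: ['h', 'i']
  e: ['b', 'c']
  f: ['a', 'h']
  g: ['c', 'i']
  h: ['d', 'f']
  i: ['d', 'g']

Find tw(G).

2

A width-2 tree decomposition is:
Bags: B1 = {b, c, e}  B2 = {b, c, g}  B3 = {b, g, i}  B4 = {b, d, i}  B5 = {b, d, h}  B6 = {b, f, h}  B7 = {a, b, f}
Tree: B1–B2, B2–B3, B3–B4, B4–B5, B5–B6, B6–B7
Each bag holds 3 vertices, so the decomposition has width 2, which upper-bounds the treewidth. For the lower bound, G contains the cycle b–e–c–g–i–d–h–f–a–b, so G is not a forest; only forests have treewidth ≤ 1, hence tw(G) ≥ 2. Combining the bounds, tw(G) = 2.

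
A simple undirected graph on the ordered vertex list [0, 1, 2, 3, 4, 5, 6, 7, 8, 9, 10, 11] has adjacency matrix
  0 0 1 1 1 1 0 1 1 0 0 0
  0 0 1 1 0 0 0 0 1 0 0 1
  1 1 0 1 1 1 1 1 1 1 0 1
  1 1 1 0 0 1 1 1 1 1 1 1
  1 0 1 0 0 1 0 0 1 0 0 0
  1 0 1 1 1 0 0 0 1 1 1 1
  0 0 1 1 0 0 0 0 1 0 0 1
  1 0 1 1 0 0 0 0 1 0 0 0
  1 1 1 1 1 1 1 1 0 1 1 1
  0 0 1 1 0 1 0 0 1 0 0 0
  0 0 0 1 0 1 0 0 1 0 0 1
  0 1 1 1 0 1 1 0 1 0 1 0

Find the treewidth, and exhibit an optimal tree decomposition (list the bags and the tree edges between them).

Each bag holds 5 vertices, so the decomposition has width 4, which upper-bounds the treewidth. On the other hand G contains the 5-clique {1, 2, 3, 8, 11}. A clique must lie in a single bag of any decomposition, so no decomposition can have width below 4. Therefore the treewidth is 4.

Treewidth 4.
Bags: B1 = {2, 3, 5, 8, 11}  B2 = {1, 2, 3, 8, 11}  B3 = {2, 3, 6, 8, 11}  B4 = {0, 2, 3, 5, 8}  B5 = {0, 2, 3, 7, 8}  B6 = {0, 2, 4, 5, 8}  B7 = {2, 3, 5, 8, 9}  B8 = {3, 5, 8, 10, 11}
Tree: B1–B2, B1–B3, B1–B4, B4–B5, B4–B6, B4–B7, B1–B8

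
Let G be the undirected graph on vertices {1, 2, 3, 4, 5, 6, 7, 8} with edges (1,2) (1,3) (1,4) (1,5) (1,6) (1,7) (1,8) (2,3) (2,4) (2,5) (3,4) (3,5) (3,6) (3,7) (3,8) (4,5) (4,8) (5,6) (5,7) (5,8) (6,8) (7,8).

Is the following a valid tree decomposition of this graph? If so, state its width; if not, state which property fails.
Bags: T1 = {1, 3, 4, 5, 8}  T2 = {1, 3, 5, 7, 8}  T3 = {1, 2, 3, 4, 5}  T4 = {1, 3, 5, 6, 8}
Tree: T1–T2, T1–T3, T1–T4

Checking the three conditions: (i) the bags cover all of {1, 2, 3, 4, 5, 6, 7, 8}; (ii) for each edge, some bag contains both endpoints; (iii) the bags containing any fixed vertex form a subtree. All hold, so the decomposition is valid with width 5 − 1 = 4.

Yes; width 4.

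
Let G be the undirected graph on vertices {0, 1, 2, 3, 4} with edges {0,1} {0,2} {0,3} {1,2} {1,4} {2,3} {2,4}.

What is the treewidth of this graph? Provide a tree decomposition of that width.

Every bag has size at most 3, so the width is 3 − 1 = 2 and tw(G) ≤ 2. Conversely, {0, 1, 2} is a clique of size 3, and the vertices of any clique must share a bag in every tree decomposition; so some bag has ≥ 3 vertices and tw(G) ≥ 2. Hence tw(G) = 2 exactly.

Treewidth 2.
One such decomposition:
Bags: B1 = {0, 1, 2}  B2 = {1, 2, 4}  B3 = {0, 2, 3}
Tree: B1–B2, B1–B3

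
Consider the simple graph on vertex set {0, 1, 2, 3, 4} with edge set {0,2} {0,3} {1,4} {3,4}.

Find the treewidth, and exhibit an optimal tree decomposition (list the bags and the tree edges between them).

Treewidth 1.
One optimal decomposition is:
Bags: B1 = {0, 2}  B2 = {0, 3}  B3 = {3, 4}  B4 = {1, 4}
Tree: B1–B2, B2–B3, B3–B4

Every bag has size at most 2, so the width is 2 − 1 = 1 and tw(G) ≤ 1. Any graph with an edge has treewidth ≥ 1, and G has the edge 2–0. The upper and lower bounds meet at 1, so that is the treewidth.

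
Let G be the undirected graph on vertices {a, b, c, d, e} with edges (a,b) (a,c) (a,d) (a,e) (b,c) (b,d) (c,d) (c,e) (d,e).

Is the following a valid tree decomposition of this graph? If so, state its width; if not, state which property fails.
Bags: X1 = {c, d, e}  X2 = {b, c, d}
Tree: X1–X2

No — vertex a appears in no bag.

A tree decomposition must satisfy three properties: every vertex lies in some bag; for every edge, both endpoints lie together in some bag; and for every vertex, the bags containing it form a connected subtree. Here vertex a appears in no bag, so the decomposition is invalid.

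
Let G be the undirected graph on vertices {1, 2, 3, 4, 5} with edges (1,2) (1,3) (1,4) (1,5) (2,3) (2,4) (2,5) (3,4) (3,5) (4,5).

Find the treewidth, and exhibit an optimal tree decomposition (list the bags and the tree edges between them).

A single bag containing all 5 vertices is trivially a valid decomposition of width 4. For the lower bound, the 5 vertices {1, 2, 3, 4, 5} are pairwise adjacent, and any tree decomposition puts a clique entirely inside one bag — forcing width ≥ 4. Therefore the treewidth is 4.

Treewidth 4.
Bags: B1 = {1, 2, 3, 4, 5}
Tree: (single bag)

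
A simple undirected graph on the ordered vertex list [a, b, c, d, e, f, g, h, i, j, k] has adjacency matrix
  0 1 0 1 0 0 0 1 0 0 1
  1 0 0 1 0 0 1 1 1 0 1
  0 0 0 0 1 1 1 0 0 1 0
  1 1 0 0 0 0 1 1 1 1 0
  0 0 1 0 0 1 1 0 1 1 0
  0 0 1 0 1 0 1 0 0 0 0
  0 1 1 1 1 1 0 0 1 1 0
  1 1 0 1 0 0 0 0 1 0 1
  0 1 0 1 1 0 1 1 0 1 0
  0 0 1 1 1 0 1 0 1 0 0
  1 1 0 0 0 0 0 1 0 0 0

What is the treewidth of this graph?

A width-3 tree decomposition is:
Bags: B1 = {d, g, i, j}  B2 = {b, d, g, i}  B3 = {e, g, i, j}  B4 = {c, e, g, j}  B5 = {c, e, f, g}  B6 = {b, d, h, i}  B7 = {a, b, d, h}  B8 = {a, b, h, k}
Tree: B1–B2, B1–B3, B3–B4, B4–B5, B2–B6, B6–B7, B7–B8
Each bag holds 4 vertices, so the decomposition has width 3, which upper-bounds the treewidth. Conversely, {c, e, g, j} is a clique of size 4, and the vertices of any clique must share a bag in every tree decomposition; so some bag has ≥ 4 vertices and tw(G) ≥ 3. Hence tw(G) = 3 exactly.

3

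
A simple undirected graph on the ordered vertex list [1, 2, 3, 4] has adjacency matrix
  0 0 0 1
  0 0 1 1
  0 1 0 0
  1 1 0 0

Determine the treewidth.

A width-1 tree decomposition is:
Bags: B1 = {2, 3}  B2 = {2, 4}  B3 = {1, 4}
Tree: B1–B2, B2–B3
Each bag holds 2 vertices, so the decomposition has width 1, which upper-bounds the treewidth. Any graph with an edge has treewidth ≥ 1, and G has the edge 3–2. Combining the bounds, tw(G) = 1.

1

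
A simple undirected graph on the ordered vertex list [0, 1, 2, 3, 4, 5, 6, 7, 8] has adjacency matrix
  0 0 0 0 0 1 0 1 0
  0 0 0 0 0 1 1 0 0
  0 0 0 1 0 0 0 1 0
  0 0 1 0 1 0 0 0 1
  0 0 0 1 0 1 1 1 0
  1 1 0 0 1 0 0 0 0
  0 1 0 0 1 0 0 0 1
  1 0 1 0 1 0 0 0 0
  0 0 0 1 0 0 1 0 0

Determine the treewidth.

A width-3 tree decomposition is:
Bags: B1 = {0, 2, 5, 7}  B2 = {2, 4, 5, 7}  B3 = {2, 3, 4, 5}  B4 = {1, 3, 4, 5}  B5 = {1, 3, 4, 6}  B6 = {1, 3, 6, 8}
Tree: B1–B2, B2–B3, B3–B4, B4–B5, B5–B6
Each bag holds 4 vertices, so the decomposition has width 3, which upper-bounds the treewidth. For the lower bound: the 4 vertex sets {0,2,7}, {5}, {4}, {1,3,6,8} are disjoint, each induces a connected subgraph, and every pair is joined by at least one edge of G. Contracting each set to a single vertex therefore yields K_{4} as a minor, and since treewidth is minor-monotone, tw(G) ≥ tw(K_{4}) = 3. Combining the bounds, tw(G) = 3.

3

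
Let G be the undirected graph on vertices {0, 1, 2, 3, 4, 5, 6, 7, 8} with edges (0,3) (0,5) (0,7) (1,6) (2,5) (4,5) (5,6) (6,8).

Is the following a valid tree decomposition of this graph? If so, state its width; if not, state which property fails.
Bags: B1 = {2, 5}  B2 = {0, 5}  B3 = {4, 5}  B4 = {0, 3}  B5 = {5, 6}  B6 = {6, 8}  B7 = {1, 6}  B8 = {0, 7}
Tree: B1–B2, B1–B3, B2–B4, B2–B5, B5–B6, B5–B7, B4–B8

Every vertex of G appears in some bag (union = {0, 1, 2, 3, 4, 5, 6, 7, 8}); every edge is covered by a bag; and for each vertex v the set of bags containing v is connected in the bag tree. The decomposition is therefore valid. The largest bag has 2 vertices, so the width is 1.

Yes; width 1.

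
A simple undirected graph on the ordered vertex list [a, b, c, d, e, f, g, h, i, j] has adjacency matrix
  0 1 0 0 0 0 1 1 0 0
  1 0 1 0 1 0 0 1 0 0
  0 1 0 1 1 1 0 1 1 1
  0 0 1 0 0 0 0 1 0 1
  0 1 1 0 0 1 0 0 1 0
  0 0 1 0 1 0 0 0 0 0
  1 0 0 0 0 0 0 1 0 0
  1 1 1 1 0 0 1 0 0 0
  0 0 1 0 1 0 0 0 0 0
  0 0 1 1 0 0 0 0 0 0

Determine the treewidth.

2

A width-2 tree decomposition is:
Bags: B1 = {a, b, h}  B2 = {b, c, h}  B3 = {b, c, e}  B4 = {c, e, i}  B5 = {c, e, f}  B6 = {a, g, h}  B7 = {c, d, h}  B8 = {c, d, j}
Tree: B1–B2, B2–B3, B3–B4, B3–B5, B1–B6, B2–B7, B7–B8
Every bag has size at most 3, so the width is 3 − 1 = 2 and tw(G) ≤ 2. For the lower bound, the 3 vertices {a, g, h} are pairwise adjacent, and any tree decomposition puts a clique entirely inside one bag — forcing width ≥ 2. Combining the bounds, tw(G) = 2.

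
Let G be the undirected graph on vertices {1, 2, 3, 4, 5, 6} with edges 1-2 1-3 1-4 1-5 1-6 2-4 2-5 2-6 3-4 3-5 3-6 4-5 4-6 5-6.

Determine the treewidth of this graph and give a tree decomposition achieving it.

The largest bag has 5 vertices, giving width 4; this decomposition certifies tw(G) ≤ 4. On the other hand G contains the 5-clique {1, 2, 4, 5, 6}. A clique must lie in a single bag of any decomposition, so no decomposition can have width below 4. Therefore the treewidth is 4.

Treewidth 4.
One such decomposition:
Bags: B1 = {1, 3, 4, 5, 6}  B2 = {1, 2, 4, 5, 6}
Tree: B1–B2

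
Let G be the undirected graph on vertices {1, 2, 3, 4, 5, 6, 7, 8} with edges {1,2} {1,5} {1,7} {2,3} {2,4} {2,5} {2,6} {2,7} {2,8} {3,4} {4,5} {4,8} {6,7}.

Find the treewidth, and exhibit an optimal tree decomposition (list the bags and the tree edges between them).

Treewidth 2.
One optimal decomposition is:
Bags: B1 = {1, 2, 5}  B2 = {2, 4, 5}  B3 = {2, 4, 8}  B4 = {1, 2, 7}  B5 = {2, 6, 7}  B6 = {2, 3, 4}
Tree: B1–B2, B2–B3, B1–B4, B4–B5, B3–B6

Every bag has size at most 3, so the width is 3 − 1 = 2 and tw(G) ≤ 2. On the other hand G contains the 3-clique {1, 2, 5}. A clique must lie in a single bag of any decomposition, so no decomposition can have width below 2. The upper and lower bounds meet at 2, so that is the treewidth.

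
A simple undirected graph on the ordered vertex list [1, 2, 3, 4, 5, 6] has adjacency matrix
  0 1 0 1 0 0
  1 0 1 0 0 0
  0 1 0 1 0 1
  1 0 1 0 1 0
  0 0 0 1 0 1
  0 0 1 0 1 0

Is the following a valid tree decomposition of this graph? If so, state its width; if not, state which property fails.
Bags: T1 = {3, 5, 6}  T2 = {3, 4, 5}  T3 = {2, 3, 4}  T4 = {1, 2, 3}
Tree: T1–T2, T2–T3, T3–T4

A tree decomposition must satisfy three properties: every vertex lies in some bag; for every edge, both endpoints lie together in some bag; and for every vertex, the bags containing it form a connected subtree. Here edge (4,1) lies in no bag, so the decomposition is invalid.

No — edge (4,1) lies in no bag.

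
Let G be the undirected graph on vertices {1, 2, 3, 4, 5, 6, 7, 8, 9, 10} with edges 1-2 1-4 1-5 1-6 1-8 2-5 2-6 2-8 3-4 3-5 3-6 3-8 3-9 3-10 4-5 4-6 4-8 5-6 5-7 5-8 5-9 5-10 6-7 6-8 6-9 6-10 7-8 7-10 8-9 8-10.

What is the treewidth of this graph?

4

A width-4 tree decomposition is:
Bags: B1 = {3, 4, 5, 6, 8}  B2 = {1, 4, 5, 6, 8}  B3 = {3, 5, 6, 8, 10}  B4 = {5, 6, 7, 8, 10}  B5 = {3, 5, 6, 8, 9}  B6 = {1, 2, 5, 6, 8}
Tree: B1–B2, B1–B3, B3–B4, B1–B5, B2–B6
Every bag has size at most 5, so the width is 5 − 1 = 4 and tw(G) ≤ 4. Conversely, {1, 2, 5, 6, 8} is a clique of size 5, and the vertices of any clique must share a bag in every tree decomposition; so some bag has ≥ 5 vertices and tw(G) ≥ 4. Combining the bounds, tw(G) = 4.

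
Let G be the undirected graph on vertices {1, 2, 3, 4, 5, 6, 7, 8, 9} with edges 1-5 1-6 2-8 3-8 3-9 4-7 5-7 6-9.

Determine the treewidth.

1

A width-1 tree decomposition is:
Bags: B1 = {4, 7}  B2 = {5, 7}  B3 = {1, 5}  B4 = {1, 6}  B5 = {6, 9}  B6 = {3, 9}  B7 = {3, 8}  B8 = {2, 8}
Tree: B1–B2, B2–B3, B3–B4, B4–B5, B5–B6, B6–B7, B7–B8
Each bag holds 2 vertices, so the decomposition has width 1, which upper-bounds the treewidth. Since G has at least one edge (e.g. 4–7), it is not an edgeless graph, so tw(G) ≥ 1. Combining the bounds, tw(G) = 1.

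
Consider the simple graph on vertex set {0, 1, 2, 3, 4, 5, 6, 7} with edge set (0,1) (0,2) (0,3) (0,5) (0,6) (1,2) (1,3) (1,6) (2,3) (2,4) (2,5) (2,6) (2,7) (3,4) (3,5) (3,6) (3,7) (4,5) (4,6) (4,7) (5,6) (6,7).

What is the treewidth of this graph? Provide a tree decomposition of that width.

Treewidth 4.
One optimal decomposition is:
Bags: B1 = {0, 1, 2, 3, 6}  B2 = {0, 2, 3, 5, 6}  B3 = {2, 3, 4, 5, 6}  B4 = {2, 3, 4, 6, 7}
Tree: B1–B2, B2–B3, B3–B4

The largest bag has 5 vertices, giving width 4; this decomposition certifies tw(G) ≤ 4. For the lower bound, the 5 vertices {0, 1, 2, 3, 6} are pairwise adjacent, and any tree decomposition puts a clique entirely inside one bag — forcing width ≥ 4. Combining the bounds, tw(G) = 4.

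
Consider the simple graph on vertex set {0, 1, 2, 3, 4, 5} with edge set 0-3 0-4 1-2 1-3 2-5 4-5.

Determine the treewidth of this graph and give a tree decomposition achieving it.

Every bag has size at most 3, so the width is 3 − 1 = 2 and tw(G) ≤ 2. Since 1–2–5–4–0–3–1 is a cycle in G, G is not acyclic. Forests are exactly the graphs of treewidth ≤ 1, so tw(G) ≥ 2. Combining the bounds, tw(G) = 2.

Treewidth 2.
One optimal decomposition is:
Bags: B1 = {1, 2, 5}  B2 = {1, 4, 5}  B3 = {0, 1, 4}  B4 = {0, 1, 3}
Tree: B1–B2, B2–B3, B3–B4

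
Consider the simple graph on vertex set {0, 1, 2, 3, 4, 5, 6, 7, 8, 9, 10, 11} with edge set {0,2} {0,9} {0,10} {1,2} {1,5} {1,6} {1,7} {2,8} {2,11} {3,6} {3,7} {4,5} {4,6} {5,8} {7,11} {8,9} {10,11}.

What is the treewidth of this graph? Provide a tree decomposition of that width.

Treewidth 3.
Bags: B1 = {3, 4, 6, 7}  B2 = {1, 4, 6, 7}  B3 = {1, 4, 5, 7}  B4 = {1, 5, 7, 11}  B5 = {1, 2, 5, 11}  B6 = {2, 5, 8, 11}  B7 = {2, 8, 10, 11}  B8 = {0, 2, 8, 10}  B9 = {0, 8, 9, 10}
Tree: B1–B2, B2–B3, B3–B4, B4–B5, B5–B6, B6–B7, B7–B8, B8–B9

Every bag has size at most 4, so the width is 4 − 1 = 3 and tw(G) ≤ 3. For the lower bound: the 4 vertex sets {3,4,6}, {7}, {1}, {2,5,8,11} are disjoint, each induces a connected subgraph, and every pair is joined by at least one edge of G. Contracting each set to a single vertex therefore yields K_{4} as a minor, and since treewidth is minor-monotone, tw(G) ≥ tw(K_{4}) = 3. Hence tw(G) = 3 exactly.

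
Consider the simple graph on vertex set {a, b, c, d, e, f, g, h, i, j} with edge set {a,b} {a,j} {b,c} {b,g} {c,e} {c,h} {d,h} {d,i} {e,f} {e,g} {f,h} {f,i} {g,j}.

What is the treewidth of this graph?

2

A width-2 tree decomposition is:
Bags: B1 = {d, h, i}  B2 = {f, h, i}  B3 = {c, f, h}  B4 = {c, e, f}  B5 = {b, c, e}  B6 = {b, e, g}  B7 = {a, b, g}  B8 = {a, g, j}
Tree: B1–B2, B2–B3, B3–B4, B4–B5, B5–B6, B6–B7, B7–B8
Each bag holds 3 vertices, so the decomposition has width 2, which upper-bounds the treewidth. Since d–i–f–h–d is a cycle in G, G is not acyclic. Forests are exactly the graphs of treewidth ≤ 1, so tw(G) ≥ 2. Combining the bounds, tw(G) = 2.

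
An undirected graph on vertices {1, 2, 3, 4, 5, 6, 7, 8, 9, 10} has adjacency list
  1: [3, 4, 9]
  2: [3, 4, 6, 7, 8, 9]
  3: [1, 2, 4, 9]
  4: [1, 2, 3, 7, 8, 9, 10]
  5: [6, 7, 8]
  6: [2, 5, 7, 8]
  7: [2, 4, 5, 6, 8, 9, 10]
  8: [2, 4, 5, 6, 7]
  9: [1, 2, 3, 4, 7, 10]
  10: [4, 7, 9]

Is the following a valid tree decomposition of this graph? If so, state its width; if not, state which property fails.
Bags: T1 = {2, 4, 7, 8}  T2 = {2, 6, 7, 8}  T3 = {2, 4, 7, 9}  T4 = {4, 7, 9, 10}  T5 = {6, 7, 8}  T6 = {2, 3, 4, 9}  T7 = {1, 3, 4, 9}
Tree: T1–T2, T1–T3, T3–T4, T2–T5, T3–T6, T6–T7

A tree decomposition must satisfy three properties: every vertex lies in some bag; for every edge, both endpoints lie together in some bag; and for every vertex, the bags containing it form a connected subtree. Here vertex 5 appears in no bag, so the decomposition is invalid.

No — vertex 5 appears in no bag.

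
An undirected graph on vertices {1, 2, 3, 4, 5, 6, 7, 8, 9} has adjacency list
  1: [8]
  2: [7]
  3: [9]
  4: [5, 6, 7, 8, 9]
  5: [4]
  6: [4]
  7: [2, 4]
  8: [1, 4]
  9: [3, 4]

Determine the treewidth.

1

A width-1 tree decomposition is:
Bags: B1 = {4, 9}  B2 = {4, 7}  B3 = {3, 9}  B4 = {2, 7}  B5 = {4, 8}  B6 = {4, 5}  B7 = {4, 6}  B8 = {1, 8}
Tree: B1–B2, B1–B3, B2–B4, B1–B5, B1–B6, B6–B7, B5–B8
The largest bag has 2 vertices, giving width 1; this decomposition certifies tw(G) ≤ 1. G has an edge, so its treewidth is at least 1. Hence tw(G) = 1 exactly.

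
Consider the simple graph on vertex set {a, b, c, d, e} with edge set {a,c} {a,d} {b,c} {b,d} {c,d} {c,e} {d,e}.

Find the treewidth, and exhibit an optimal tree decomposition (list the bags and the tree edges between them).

Each bag holds 3 vertices, so the decomposition has width 2, which upper-bounds the treewidth. Conversely, {c, d, e} is a clique of size 3, and the vertices of any clique must share a bag in every tree decomposition; so some bag has ≥ 3 vertices and tw(G) ≥ 2. Therefore the treewidth is 2.

Treewidth 2.
One such decomposition:
Bags: B1 = {a, c, d}  B2 = {c, d, e}  B3 = {b, c, d}
Tree: B1–B2, B2–B3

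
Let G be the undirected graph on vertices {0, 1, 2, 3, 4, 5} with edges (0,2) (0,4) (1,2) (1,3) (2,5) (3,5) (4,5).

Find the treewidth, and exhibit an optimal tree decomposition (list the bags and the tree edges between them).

Treewidth 2.
One optimal decomposition is:
Bags: B1 = {1, 3, 5}  B2 = {1, 2, 5}  B3 = {2, 4, 5}  B4 = {0, 2, 4}
Tree: B1–B2, B2–B3, B3–B4

The largest bag has 3 vertices, giving width 2; this decomposition certifies tw(G) ≤ 2. Since 3–1–2–5–3 is a cycle in G, G is not acyclic. Forests are exactly the graphs of treewidth ≤ 1, so tw(G) ≥ 2. Combining the bounds, tw(G) = 2.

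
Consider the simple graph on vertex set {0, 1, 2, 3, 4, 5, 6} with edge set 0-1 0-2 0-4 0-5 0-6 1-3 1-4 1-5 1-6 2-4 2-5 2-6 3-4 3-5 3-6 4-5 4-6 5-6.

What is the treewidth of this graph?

A width-4 tree decomposition is:
Bags: B1 = {0, 1, 4, 5, 6}  B2 = {0, 2, 4, 5, 6}  B3 = {1, 3, 4, 5, 6}
Tree: B1–B2, B1–B3
Each bag holds 5 vertices, so the decomposition has width 4, which upper-bounds the treewidth. Conversely, {0, 1, 4, 5, 6} is a clique of size 5, and the vertices of any clique must share a bag in every tree decomposition; so some bag has ≥ 5 vertices and tw(G) ≥ 4. Hence tw(G) = 4 exactly.

4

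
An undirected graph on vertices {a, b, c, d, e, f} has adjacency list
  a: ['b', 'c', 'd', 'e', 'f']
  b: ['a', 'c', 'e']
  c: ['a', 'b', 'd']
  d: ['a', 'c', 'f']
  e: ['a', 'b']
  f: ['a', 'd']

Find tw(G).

2

A width-2 tree decomposition is:
Bags: B1 = {a, c, d}  B2 = {a, b, c}  B3 = {a, b, e}  B4 = {a, d, f}
Tree: B1–B2, B2–B3, B1–B4
Each bag holds 3 vertices, so the decomposition has width 2, which upper-bounds the treewidth. For the lower bound, the 3 vertices {a, c, d} are pairwise adjacent, and any tree decomposition puts a clique entirely inside one bag — forcing width ≥ 2. Therefore the treewidth is 2.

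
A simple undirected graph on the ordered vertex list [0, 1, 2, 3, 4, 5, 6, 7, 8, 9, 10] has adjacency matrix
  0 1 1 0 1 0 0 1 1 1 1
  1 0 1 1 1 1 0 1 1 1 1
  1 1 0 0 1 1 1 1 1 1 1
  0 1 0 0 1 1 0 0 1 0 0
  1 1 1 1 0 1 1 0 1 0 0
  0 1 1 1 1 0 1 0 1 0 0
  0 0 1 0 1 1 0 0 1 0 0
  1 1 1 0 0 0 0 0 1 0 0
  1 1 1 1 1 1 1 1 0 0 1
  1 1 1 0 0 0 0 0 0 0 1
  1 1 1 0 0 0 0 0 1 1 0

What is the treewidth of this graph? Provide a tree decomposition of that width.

Treewidth 4.
One such decomposition:
Bags: B1 = {0, 1, 2, 4, 8}  B2 = {0, 1, 2, 7, 8}  B3 = {1, 2, 4, 5, 8}  B4 = {0, 1, 2, 8, 10}  B5 = {1, 3, 4, 5, 8}  B6 = {2, 4, 5, 6, 8}  B7 = {0, 1, 2, 9, 10}
Tree: B1–B2, B1–B3, B1–B4, B3–B5, B3–B6, B4–B7

The largest bag has 5 vertices, giving width 4; this decomposition certifies tw(G) ≤ 4. On the other hand G contains the 5-clique {0, 1, 2, 8, 10}. A clique must lie in a single bag of any decomposition, so no decomposition can have width below 4. Combining the bounds, tw(G) = 4.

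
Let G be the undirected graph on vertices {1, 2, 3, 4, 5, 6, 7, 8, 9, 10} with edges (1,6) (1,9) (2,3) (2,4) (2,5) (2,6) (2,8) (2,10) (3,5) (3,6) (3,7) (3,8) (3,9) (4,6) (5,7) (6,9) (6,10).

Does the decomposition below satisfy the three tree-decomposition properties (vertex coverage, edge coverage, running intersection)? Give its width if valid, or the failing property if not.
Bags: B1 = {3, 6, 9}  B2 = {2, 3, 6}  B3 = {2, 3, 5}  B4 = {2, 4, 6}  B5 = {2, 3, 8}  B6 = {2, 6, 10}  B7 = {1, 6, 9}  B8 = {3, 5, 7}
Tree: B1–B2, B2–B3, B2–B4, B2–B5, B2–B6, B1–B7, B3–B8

Yes; width 2.

Vertex coverage: the bags together contain {1, 2, 3, 4, 5, 6, 7, 8, 9, 10}, the full vertex set. Edge coverage: each edge of G has both endpoints in at least one bag. Running intersection: for every vertex, the bags containing it form a connected subtree. All three properties hold, so this is a valid tree decomposition of width max|bag| − 1 = 2, and hence tw(G) ≤ 2.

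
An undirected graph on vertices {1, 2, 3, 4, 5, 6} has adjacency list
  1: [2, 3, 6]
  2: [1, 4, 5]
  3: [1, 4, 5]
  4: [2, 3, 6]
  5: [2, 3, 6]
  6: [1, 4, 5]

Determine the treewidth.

A width-3 tree decomposition is:
Bags: B1 = {1, 3, 4, 5}  B2 = {1, 2, 4, 5}  B3 = {1, 4, 5, 6}
Tree: B1–B2, B2–B3
Each bag holds 4 vertices, so the decomposition has width 3, which upper-bounds the treewidth. For the lower bound: the 4 vertex sets {1,3}, {2,4}, {5}, {6} are disjoint, each induces a connected subgraph, and every pair is joined by at least one edge of G. Contracting each set to a single vertex therefore yields K_{4} as a minor, and since treewidth is minor-monotone, tw(G) ≥ tw(K_{4}) = 3. Combining the bounds, tw(G) = 3.

3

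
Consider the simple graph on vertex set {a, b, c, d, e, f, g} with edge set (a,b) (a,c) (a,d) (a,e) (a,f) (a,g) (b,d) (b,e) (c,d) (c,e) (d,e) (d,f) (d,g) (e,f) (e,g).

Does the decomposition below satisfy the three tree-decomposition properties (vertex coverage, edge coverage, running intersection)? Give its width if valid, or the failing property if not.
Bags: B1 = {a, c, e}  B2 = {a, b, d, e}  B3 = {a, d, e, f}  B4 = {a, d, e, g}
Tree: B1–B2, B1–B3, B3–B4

No — edge (d,c) lies in no bag.

A tree decomposition must satisfy three properties: every vertex lies in some bag; for every edge, both endpoints lie together in some bag; and for every vertex, the bags containing it form a connected subtree. Here edge (d,c) lies in no bag, so the decomposition is invalid.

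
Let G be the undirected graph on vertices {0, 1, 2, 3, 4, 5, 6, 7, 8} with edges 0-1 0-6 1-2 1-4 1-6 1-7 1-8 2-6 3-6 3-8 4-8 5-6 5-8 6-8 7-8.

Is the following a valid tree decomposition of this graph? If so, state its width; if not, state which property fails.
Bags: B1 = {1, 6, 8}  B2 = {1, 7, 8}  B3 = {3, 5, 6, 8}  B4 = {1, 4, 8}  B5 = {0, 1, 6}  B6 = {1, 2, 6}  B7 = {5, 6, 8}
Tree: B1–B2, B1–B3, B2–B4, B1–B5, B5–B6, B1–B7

A tree decomposition must satisfy three properties: every vertex lies in some bag; for every edge, both endpoints lie together in some bag; and for every vertex, the bags containing it form a connected subtree. Here bags containing vertex 5 are not connected in the tree, so the decomposition is invalid.

No — bags containing vertex 5 are not connected in the tree.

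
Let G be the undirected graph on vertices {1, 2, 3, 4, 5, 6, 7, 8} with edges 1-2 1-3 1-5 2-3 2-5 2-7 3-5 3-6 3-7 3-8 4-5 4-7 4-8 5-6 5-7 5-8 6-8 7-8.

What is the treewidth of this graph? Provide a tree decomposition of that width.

The largest bag has 4 vertices, giving width 3; this decomposition certifies tw(G) ≤ 3. For the lower bound, the 4 vertices {3, 5, 6, 8} are pairwise adjacent, and any tree decomposition puts a clique entirely inside one bag — forcing width ≥ 3. Therefore the treewidth is 3.

Treewidth 3.
Bags: B1 = {2, 3, 5, 7}  B2 = {3, 5, 7, 8}  B3 = {1, 2, 3, 5}  B4 = {4, 5, 7, 8}  B5 = {3, 5, 6, 8}
Tree: B1–B2, B1–B3, B2–B4, B2–B5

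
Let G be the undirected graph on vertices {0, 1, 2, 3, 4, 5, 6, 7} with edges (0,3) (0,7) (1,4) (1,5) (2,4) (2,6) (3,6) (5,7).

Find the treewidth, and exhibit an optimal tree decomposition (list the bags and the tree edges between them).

The largest bag has 3 vertices, giving width 2; this decomposition certifies tw(G) ≤ 2. Since 4–1–5–7–0–3–6–2–4 is a cycle in G, G is not acyclic. Forests are exactly the graphs of treewidth ≤ 1, so tw(G) ≥ 2. The upper and lower bounds meet at 2, so that is the treewidth.

Treewidth 2.
One such decomposition:
Bags: B1 = {1, 4, 5}  B2 = {4, 5, 7}  B3 = {0, 4, 7}  B4 = {0, 3, 4}  B5 = {3, 4, 6}  B6 = {2, 4, 6}
Tree: B1–B2, B2–B3, B3–B4, B4–B5, B5–B6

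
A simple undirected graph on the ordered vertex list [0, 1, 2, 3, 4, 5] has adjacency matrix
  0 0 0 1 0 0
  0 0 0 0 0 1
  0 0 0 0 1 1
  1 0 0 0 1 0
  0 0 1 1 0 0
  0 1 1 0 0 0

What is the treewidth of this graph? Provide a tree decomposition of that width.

Treewidth 1.
One optimal decomposition is:
Bags: B1 = {1, 5}  B2 = {2, 5}  B3 = {2, 4}  B4 = {3, 4}  B5 = {0, 3}
Tree: B1–B2, B2–B3, B3–B4, B4–B5

The largest bag has 2 vertices, giving width 1; this decomposition certifies tw(G) ≤ 1. Any graph with an edge has treewidth ≥ 1, and G has the edge 1–5. The upper and lower bounds meet at 1, so that is the treewidth.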